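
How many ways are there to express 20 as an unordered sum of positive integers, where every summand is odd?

64

A partial list (first 12 by largest part):
19,1
17,3
17,1,1,1
15,5
15,3,1,1
15,1,1,1,1,1
13,7
13,5,1,1
13,3,3,1
13,3,1,1,1,1
13,1,1,1,1,1,1,1
11,9
…and 52 more, for 64 total.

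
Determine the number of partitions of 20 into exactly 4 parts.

There are too many to list fully; the first 12 (by largest part) are:
17,1,1,1
16,2,1,1
15,3,1,1
15,2,2,1
14,4,1,1
14,3,2,1
14,2,2,2
13,5,1,1
13,4,2,1
13,3,3,1
13,3,2,2
12,6,1,1
…and 52 more, for 64 total.

64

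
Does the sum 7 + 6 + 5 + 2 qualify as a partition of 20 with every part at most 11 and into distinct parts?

The parts sum to 20, and the condition 'no summand exceeds 11' holds; the condition 'all summands are distinct' holds.

Yes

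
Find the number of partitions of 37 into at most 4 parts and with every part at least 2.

A full systematic count gives 384.

384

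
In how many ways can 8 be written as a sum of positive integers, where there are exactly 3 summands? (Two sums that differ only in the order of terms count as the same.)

5

They are:
6+1+1
5+2+1
4+3+1
4+2+2
3+3+2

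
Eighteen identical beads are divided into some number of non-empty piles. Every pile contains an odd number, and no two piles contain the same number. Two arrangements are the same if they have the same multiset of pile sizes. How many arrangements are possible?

The partitions of 18 that satisfy the conditions:
17 + 1
15 + 3
13 + 5
11 + 7
9 + 5 + 3 + 1

5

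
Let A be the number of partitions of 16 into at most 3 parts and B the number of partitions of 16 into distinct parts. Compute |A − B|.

Partitions of 16 into at most 3 parts: 30.
Partitions of 16 into distinct parts: 32.
|30 − 32| = 2.

2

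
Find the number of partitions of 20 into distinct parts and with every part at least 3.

20

The partitions of 20 that satisfy the conditions:
20
17, 3
16, 4
15, 5
14, 6
13, 7
13, 4, 3
12, 8
12, 5, 3
11, 9
11, 6, 3
11, 5, 4
10, 7, 3
10, 6, 4
9, 8, 3
9, 7, 4
9, 6, 5
8, 7, 5
8, 5, 4, 3
7, 6, 4, 3
That's 20 in total.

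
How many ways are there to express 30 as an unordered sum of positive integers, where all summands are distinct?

296

Systematic enumeration (by largest part, then next-largest, …) yields 296.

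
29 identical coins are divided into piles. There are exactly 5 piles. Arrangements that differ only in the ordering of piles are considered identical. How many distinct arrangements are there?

Systematic enumeration (by largest part, then next-largest, …) yields 333.

333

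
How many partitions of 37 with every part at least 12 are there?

Enumerating:
37
12+25
13+24
14+23
15+22
16+21
17+20
18+19
12+12+13

9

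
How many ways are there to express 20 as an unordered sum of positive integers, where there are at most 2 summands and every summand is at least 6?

6

Enumerating:
20
6 + 14
7 + 13
8 + 12
9 + 11
10 + 10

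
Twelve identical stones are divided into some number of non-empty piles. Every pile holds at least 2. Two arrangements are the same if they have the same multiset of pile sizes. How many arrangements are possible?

21

Enumerating:
12
10 + 2
9 + 3
8 + 4
8 + 2 + 2
7 + 5
7 + 3 + 2
6 + 6
6 + 4 + 2
6 + 3 + 3
6 + 2 + 2 + 2
5 + 5 + 2
5 + 4 + 3
5 + 3 + 2 + 2
4 + 4 + 4
4 + 4 + 2 + 2
4 + 3 + 3 + 2
4 + 2 + 2 + 2 + 2
3 + 3 + 3 + 3
3 + 3 + 2 + 2 + 2
2 + 2 + 2 + 2 + 2 + 2
Counting gives 21.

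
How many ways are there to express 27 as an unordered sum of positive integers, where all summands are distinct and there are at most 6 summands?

A full systematic count gives 192.

192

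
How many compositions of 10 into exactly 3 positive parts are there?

A composition of 10 into 3 positive parts is chosen by placing 2 dividers among the 9 gaps between 10 units: C(9,2) = 36.

36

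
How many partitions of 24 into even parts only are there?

77

Counting exhaustively, 77 partitions satisfy the conditions.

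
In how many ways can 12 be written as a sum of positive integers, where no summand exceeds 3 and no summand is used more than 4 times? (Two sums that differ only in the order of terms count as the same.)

9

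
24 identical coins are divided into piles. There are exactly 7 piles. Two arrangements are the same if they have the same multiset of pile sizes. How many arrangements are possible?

201

There are 201 such partitions.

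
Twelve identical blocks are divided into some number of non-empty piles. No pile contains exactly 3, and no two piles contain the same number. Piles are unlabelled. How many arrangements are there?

10

Enumerating:
12
1+11
2+10
1+2+9
4+8
5+7
1+4+7
1+5+6
2+4+6
1+2+4+5
That's 10 in total.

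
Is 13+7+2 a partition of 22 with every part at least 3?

No

The parts sum to 22, and the condition 'every summand is at least 3' is violated.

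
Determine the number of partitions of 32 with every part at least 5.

Direct enumeration gives 95 partitions.

95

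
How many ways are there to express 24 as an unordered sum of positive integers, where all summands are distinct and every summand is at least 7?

7

Enumerating:
24
7+17
8+16
9+15
10+14
11+13
7+8+9
Counting gives 7.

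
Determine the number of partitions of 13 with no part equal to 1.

The partitions of 13 that satisfy the conditions:
13
11 + 2
10 + 3
9 + 4
9 + 2 + 2
8 + 5
8 + 3 + 2
7 + 6
7 + 4 + 2
7 + 3 + 3
7 + 2 + 2 + 2
6 + 5 + 2
6 + 4 + 3
6 + 3 + 2 + 2
5 + 5 + 3
5 + 4 + 4
5 + 4 + 2 + 2
5 + 3 + 3 + 2
5 + 2 + 2 + 2 + 2
4 + 4 + 3 + 2
4 + 3 + 3 + 3
4 + 3 + 2 + 2 + 2
3 + 3 + 3 + 2 + 2
3 + 2 + 2 + 2 + 2 + 2

24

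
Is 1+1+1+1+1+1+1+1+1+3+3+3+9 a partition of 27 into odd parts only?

The parts sum to 27, and the condition 'every summand is odd' holds.

Yes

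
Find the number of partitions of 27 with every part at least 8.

The partitions of 27 that satisfy the conditions:
27
19 + 8
18 + 9
17 + 10
16 + 11
15 + 12
14 + 13
11 + 8 + 8
10 + 9 + 8
9 + 9 + 9
That's 10 in total.

10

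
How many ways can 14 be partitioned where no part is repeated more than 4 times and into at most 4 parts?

There are too many to list fully; the first 12 (by largest part) are:
14
13+1
12+2
12+1+1
11+3
11+2+1
11+1+1+1
10+4
10+3+1
10+2+2
10+2+1+1
9+5
…and 35 more, for 47 total.

47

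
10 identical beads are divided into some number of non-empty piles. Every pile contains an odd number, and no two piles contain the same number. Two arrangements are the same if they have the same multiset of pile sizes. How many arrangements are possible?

2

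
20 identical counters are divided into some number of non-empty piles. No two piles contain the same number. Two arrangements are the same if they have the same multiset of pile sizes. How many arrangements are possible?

64

A partial list (first 12 by largest part):
20
19,1
18,2
17,3
17,2,1
16,4
16,3,1
15,5
15,4,1
15,3,2
14,6
14,5,1
…and 52 more, for 64 total.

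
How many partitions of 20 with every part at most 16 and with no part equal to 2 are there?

237

Counting exhaustively, 237 partitions satisfy the conditions.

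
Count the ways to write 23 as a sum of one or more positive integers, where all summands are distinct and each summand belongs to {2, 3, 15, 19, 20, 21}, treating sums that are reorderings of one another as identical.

They are:
21, 2
20, 3
That's 2 in total.

2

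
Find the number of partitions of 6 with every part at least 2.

4

The partitions of 6 that satisfy the conditions:
6
4,2
3,3
2,2,2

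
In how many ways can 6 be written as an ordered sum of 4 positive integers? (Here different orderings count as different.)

10

A composition of 6 into 4 positive parts is chosen by placing 3 dividers among the 5 gaps between 6 units: C(5,3) = 10.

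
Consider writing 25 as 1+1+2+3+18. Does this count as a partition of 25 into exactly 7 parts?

No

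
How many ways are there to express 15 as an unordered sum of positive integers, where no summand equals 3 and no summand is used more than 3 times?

57

There are too many to list fully; the first 12 (by largest part) are:
15
14 + 1
13 + 2
13 + 1 + 1
12 + 2 + 1
12 + 1 + 1 + 1
11 + 4
11 + 2 + 2
11 + 2 + 1 + 1
10 + 5
10 + 4 + 1
10 + 2 + 2 + 1
…and 45 more, for 57 total.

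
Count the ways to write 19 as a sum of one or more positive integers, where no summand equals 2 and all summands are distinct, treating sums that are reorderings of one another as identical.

32

There are too many to list fully; the first 12 (by largest part) are:
19
1, 18
3, 16
4, 15
1, 3, 15
5, 14
1, 4, 14
6, 13
1, 5, 13
7, 12
1, 6, 12
3, 4, 12
…and 20 more, for 32 total.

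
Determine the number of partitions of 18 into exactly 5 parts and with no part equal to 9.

51

There are too many to list fully; the first 12 (by largest part) are:
14 + 1 + 1 + 1 + 1
13 + 2 + 1 + 1 + 1
12 + 3 + 1 + 1 + 1
12 + 2 + 2 + 1 + 1
11 + 4 + 1 + 1 + 1
11 + 3 + 2 + 1 + 1
11 + 2 + 2 + 2 + 1
10 + 5 + 1 + 1 + 1
10 + 4 + 2 + 1 + 1
10 + 3 + 3 + 1 + 1
10 + 3 + 2 + 2 + 1
10 + 2 + 2 + 2 + 2
…and 39 more, for 51 total.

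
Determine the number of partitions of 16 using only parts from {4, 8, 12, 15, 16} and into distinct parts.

Listing the qualifying partitions of 16:
16
12 + 4
Counting gives 2.

2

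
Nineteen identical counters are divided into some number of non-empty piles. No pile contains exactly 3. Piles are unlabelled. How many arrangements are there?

259

Direct enumeration gives 259 partitions.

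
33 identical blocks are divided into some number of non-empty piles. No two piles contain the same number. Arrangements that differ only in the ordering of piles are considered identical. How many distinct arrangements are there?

448

Systematic enumeration (by largest part, then next-largest, …) yields 448.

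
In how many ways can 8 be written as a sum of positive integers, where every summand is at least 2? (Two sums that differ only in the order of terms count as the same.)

Listing the qualifying partitions of 8:
8
6 + 2
5 + 3
4 + 4
4 + 2 + 2
3 + 3 + 2
2 + 2 + 2 + 2
Counting gives 7.

7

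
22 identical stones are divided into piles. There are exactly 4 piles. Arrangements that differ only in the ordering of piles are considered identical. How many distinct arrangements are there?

Direct enumeration gives 84 partitions.

84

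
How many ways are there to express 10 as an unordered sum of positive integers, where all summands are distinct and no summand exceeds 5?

Listing the qualifying partitions of 10:
5,4,1
5,3,2
4,3,2,1
Counting gives 3.

3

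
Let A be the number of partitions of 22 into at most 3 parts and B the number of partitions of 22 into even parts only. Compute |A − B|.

Partitions of 22 into at most 3 parts: 52.
Partitions of 22 into even parts only: 56.
|52 − 56| = 4.

4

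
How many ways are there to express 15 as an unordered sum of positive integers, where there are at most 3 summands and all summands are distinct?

The partitions of 15 that satisfy the conditions:
15
14,1
13,2
12,3
12,2,1
11,4
11,3,1
10,5
10,4,1
10,3,2
9,6
9,5,1
9,4,2
8,7
8,6,1
8,5,2
8,4,3
7,6,2
7,5,3
6,5,4
Counting gives 20.

20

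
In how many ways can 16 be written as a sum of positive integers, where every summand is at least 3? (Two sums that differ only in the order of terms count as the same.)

Enumerating:
16
13+3
12+4
11+5
10+6
10+3+3
9+7
9+4+3
8+8
8+5+3
8+4+4
7+6+3
7+5+4
7+3+3+3
6+6+4
6+5+5
6+4+3+3
5+5+3+3
5+4+4+3
4+4+4+4
4+3+3+3+3

21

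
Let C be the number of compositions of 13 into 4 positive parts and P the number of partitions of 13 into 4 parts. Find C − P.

202

Ordered (compositions into 4 parts): C(12,3) = 220.
Unordered (partitions into 4 parts): 18.
Difference: 220 − 18 = 202.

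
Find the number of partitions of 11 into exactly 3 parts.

The partitions of 11 that satisfy the conditions:
9,1,1
8,2,1
7,3,1
7,2,2
6,4,1
6,3,2
5,5,1
5,4,2
5,3,3
4,4,3

10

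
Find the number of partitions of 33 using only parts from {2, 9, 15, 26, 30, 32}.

4

Listing the qualifying partitions of 33:
15, 9, 9
15, 2, 2, 2, 2, 2, 2, 2, 2, 2
9, 9, 9, 2, 2, 2
9, 2, 2, 2, 2, 2, 2, 2, 2, 2, 2, 2, 2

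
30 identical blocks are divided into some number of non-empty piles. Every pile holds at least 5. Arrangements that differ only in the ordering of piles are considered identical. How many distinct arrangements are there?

A partial list (first 12 by largest part):
30
25+5
24+6
23+7
22+8
21+9
20+10
20+5+5
19+11
19+6+5
18+12
18+7+5
…and 58 more, for 70 total.

70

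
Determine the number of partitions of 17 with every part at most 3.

A partial list (first 12 by largest part):
3, 3, 3, 3, 3, 2
3, 3, 3, 3, 3, 1, 1
3, 3, 3, 3, 2, 2, 1
3, 3, 3, 3, 2, 1, 1, 1
3, 3, 3, 3, 1, 1, 1, 1, 1
3, 3, 3, 2, 2, 2, 2
3, 3, 3, 2, 2, 2, 1, 1
3, 3, 3, 2, 2, 1, 1, 1, 1
3, 3, 3, 2, 1, 1, 1, 1, 1, 1
3, 3, 3, 1, 1, 1, 1, 1, 1, 1, 1
3, 3, 2, 2, 2, 2, 2, 1
3, 3, 2, 2, 2, 2, 1, 1, 1
…and 21 more, for 33 total.

33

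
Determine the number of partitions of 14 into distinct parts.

22

Enumerating:
14
13 + 1
12 + 2
11 + 3
11 + 2 + 1
10 + 4
10 + 3 + 1
9 + 5
9 + 4 + 1
9 + 3 + 2
8 + 6
8 + 5 + 1
8 + 4 + 2
8 + 3 + 2 + 1
7 + 6 + 1
7 + 5 + 2
7 + 4 + 3
7 + 4 + 2 + 1
6 + 5 + 3
6 + 5 + 2 + 1
6 + 4 + 3 + 1
5 + 4 + 3 + 2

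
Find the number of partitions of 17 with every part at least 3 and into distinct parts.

12

They are:
17
14, 3
13, 4
12, 5
11, 6
10, 7
10, 4, 3
9, 8
9, 5, 3
8, 6, 3
8, 5, 4
7, 6, 4
Counting gives 12.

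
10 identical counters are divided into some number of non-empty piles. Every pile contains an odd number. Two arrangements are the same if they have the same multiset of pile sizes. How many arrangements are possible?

10

They are:
9, 1
7, 3
7, 1, 1, 1
5, 5
5, 3, 1, 1
5, 1, 1, 1, 1, 1
3, 3, 3, 1
3, 3, 1, 1, 1, 1
3, 1, 1, 1, 1, 1, 1, 1
1, 1, 1, 1, 1, 1, 1, 1, 1, 1
That's 10 in total.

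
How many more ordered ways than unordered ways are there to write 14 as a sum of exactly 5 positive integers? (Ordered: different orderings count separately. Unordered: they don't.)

692

Ordered (compositions into 5 parts): C(13,4) = 715.
Unordered (partitions into 5 parts): 23.
Difference: 715 − 23 = 692.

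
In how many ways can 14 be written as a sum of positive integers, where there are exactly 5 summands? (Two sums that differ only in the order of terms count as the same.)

They are:
10, 1, 1, 1, 1
9, 2, 1, 1, 1
8, 3, 1, 1, 1
8, 2, 2, 1, 1
7, 4, 1, 1, 1
7, 3, 2, 1, 1
7, 2, 2, 2, 1
6, 5, 1, 1, 1
6, 4, 2, 1, 1
6, 3, 3, 1, 1
6, 3, 2, 2, 1
6, 2, 2, 2, 2
5, 5, 2, 1, 1
5, 4, 3, 1, 1
5, 4, 2, 2, 1
5, 3, 3, 2, 1
5, 3, 2, 2, 2
4, 4, 4, 1, 1
4, 4, 3, 2, 1
4, 4, 2, 2, 2
4, 3, 3, 3, 1
4, 3, 3, 2, 2
3, 3, 3, 3, 2
Counting gives 23.

23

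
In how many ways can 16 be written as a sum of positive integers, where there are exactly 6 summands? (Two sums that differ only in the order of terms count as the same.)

There are too many to list fully; the first 12 (by largest part) are:
11 + 1 + 1 + 1 + 1 + 1
10 + 2 + 1 + 1 + 1 + 1
9 + 3 + 1 + 1 + 1 + 1
9 + 2 + 2 + 1 + 1 + 1
8 + 4 + 1 + 1 + 1 + 1
8 + 3 + 2 + 1 + 1 + 1
8 + 2 + 2 + 2 + 1 + 1
7 + 5 + 1 + 1 + 1 + 1
7 + 4 + 2 + 1 + 1 + 1
7 + 3 + 3 + 1 + 1 + 1
7 + 3 + 2 + 2 + 1 + 1
7 + 2 + 2 + 2 + 2 + 1
…and 23 more, for 35 total.

35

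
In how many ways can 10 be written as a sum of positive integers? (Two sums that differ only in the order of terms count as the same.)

A partial list (first 12 by largest part):
10
9,1
8,2
8,1,1
7,3
7,2,1
7,1,1,1
6,4
6,3,1
6,2,2
6,2,1,1
6,1,1,1,1
…and 30 more, for 42 total.

42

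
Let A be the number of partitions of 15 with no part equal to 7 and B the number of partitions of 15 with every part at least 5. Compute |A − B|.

Partitions of 15 with no part equal to 7: 154.
Partitions of 15 with every part at least 5: 5.
|154 − 5| = 149.

149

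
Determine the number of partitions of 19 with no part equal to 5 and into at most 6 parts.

165

Systematic enumeration (by largest part, then next-largest, …) yields 165.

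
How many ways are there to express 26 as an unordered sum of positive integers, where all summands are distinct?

165

Systematic enumeration (by largest part, then next-largest, …) yields 165.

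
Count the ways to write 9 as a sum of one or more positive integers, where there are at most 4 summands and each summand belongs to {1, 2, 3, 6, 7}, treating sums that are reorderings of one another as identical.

8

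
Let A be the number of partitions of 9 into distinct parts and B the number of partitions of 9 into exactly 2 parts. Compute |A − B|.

4

Partitions of 9 into distinct parts: 8.
Partitions of 9 into exactly 2 parts: 4.
|8 − 4| = 4.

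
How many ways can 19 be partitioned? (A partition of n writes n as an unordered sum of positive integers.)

Enumerating by decreasing first part gives 490 partitions in all.

490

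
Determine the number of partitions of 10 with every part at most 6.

35

There are too many to list fully; the first 12 (by largest part) are:
6+4
6+3+1
6+2+2
6+2+1+1
6+1+1+1+1
5+5
5+4+1
5+3+2
5+3+1+1
5+2+2+1
5+2+1+1+1
5+1+1+1+1+1
…and 23 more, for 35 total.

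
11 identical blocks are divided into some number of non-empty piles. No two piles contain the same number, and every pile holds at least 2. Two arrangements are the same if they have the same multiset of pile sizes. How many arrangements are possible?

7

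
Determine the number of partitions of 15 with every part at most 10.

164

Enumerating by decreasing first part gives 164 partitions in all.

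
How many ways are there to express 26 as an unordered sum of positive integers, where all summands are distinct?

165

Counting exhaustively, 165 partitions satisfy the conditions.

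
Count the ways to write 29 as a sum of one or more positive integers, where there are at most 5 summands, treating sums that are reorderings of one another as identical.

A full systematic count gives 603.

603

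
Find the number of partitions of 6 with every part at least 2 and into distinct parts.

2

Listing the qualifying partitions of 6:
6
4 + 2
Counting gives 2.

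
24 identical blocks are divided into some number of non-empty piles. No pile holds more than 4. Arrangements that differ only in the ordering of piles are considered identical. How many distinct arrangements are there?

169

Direct enumeration gives 169 partitions.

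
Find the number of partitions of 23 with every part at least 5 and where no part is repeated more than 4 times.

21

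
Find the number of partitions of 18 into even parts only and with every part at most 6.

12

Enumerating:
6 + 6 + 6
6 + 6 + 4 + 2
6 + 6 + 2 + 2 + 2
6 + 4 + 4 + 4
6 + 4 + 4 + 2 + 2
6 + 4 + 2 + 2 + 2 + 2
6 + 2 + 2 + 2 + 2 + 2 + 2
4 + 4 + 4 + 4 + 2
4 + 4 + 4 + 2 + 2 + 2
4 + 4 + 2 + 2 + 2 + 2 + 2
4 + 2 + 2 + 2 + 2 + 2 + 2 + 2
2 + 2 + 2 + 2 + 2 + 2 + 2 + 2 + 2
Counting gives 12.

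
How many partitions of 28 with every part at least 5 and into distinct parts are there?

26

There are too many to list fully; the first 12 (by largest part) are:
28
5,23
6,22
7,21
8,20
9,19
10,18
11,17
5,6,17
12,16
5,7,16
13,15
…and 14 more, for 26 total.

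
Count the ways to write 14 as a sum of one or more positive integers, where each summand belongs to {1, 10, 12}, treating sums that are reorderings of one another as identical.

3

Enumerating:
12,1,1
10,1,1,1,1
1,1,1,1,1,1,1,1,1,1,1,1,1,1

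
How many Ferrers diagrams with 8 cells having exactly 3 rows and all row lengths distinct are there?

Enumerating:
5,2,1
4,3,1

2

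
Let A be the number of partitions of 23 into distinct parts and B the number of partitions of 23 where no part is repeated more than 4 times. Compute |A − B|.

665

Partitions of 23 into distinct parts: 104.
Partitions of 23 where no part is repeated more than 4 times: 769.
|104 − 769| = 665.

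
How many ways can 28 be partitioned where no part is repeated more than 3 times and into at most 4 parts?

Enumerating by decreasing first part gives 248 partitions in all.

248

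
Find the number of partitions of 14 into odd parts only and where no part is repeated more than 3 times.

Listing the qualifying partitions of 14:
13 + 1
11 + 3
11 + 1 + 1 + 1
9 + 5
9 + 3 + 1 + 1
7 + 7
7 + 5 + 1 + 1
7 + 3 + 3 + 1
5 + 5 + 3 + 1
5 + 3 + 3 + 3
5 + 3 + 3 + 1 + 1 + 1

11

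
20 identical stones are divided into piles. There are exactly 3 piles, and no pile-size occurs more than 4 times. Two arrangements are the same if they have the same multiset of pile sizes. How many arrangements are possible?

33

A partial list (first 12 by largest part):
18+1+1
17+2+1
16+3+1
16+2+2
15+4+1
15+3+2
14+5+1
14+4+2
14+3+3
13+6+1
13+5+2
13+4+3
…and 21 more, for 33 total.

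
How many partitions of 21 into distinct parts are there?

Enumerating by decreasing first part gives 76 partitions in all.

76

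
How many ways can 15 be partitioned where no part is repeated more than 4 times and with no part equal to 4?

A full systematic count gives 83.

83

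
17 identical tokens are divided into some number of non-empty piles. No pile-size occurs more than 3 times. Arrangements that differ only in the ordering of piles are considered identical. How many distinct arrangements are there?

166

Enumerating by decreasing first part gives 166 partitions in all.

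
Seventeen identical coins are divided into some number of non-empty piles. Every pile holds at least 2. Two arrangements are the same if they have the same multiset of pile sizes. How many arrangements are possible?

A partial list (first 12 by largest part):
17
2,15
3,14
4,13
2,2,13
5,12
2,3,12
6,11
2,4,11
3,3,11
2,2,2,11
7,10
…and 54 more, for 66 total.

66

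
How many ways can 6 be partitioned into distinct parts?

They are:
6
5,1
4,2
3,2,1
That's 4 in total.

4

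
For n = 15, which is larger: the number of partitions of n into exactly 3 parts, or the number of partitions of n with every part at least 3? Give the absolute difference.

Partitions of 15 into exactly 3 parts: 19.
Partitions of 15 with every part at least 3: 17.
|19 − 17| = 2.

2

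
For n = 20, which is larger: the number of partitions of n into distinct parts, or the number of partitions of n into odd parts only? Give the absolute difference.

Partitions of 20 into distinct parts: 64.
Partitions of 20 into odd parts only: 64.
|64 − 64| = 0.

0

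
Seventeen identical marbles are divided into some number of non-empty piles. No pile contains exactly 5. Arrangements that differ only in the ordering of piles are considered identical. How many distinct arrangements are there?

Enumerating by decreasing first part gives 220 partitions in all.

220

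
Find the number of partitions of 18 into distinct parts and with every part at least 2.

25

The partitions of 18 that satisfy the conditions:
18
16 + 2
15 + 3
14 + 4
13 + 5
13 + 3 + 2
12 + 6
12 + 4 + 2
11 + 7
11 + 5 + 2
11 + 4 + 3
10 + 8
10 + 6 + 2
10 + 5 + 3
9 + 7 + 2
9 + 6 + 3
9 + 5 + 4
9 + 4 + 3 + 2
8 + 7 + 3
8 + 6 + 4
8 + 5 + 3 + 2
7 + 6 + 5
7 + 6 + 3 + 2
7 + 5 + 4 + 2
6 + 5 + 4 + 3
Counting gives 25.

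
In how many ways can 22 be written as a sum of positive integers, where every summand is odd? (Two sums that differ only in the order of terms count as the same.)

Counting exhaustively, 89 partitions satisfy the conditions.

89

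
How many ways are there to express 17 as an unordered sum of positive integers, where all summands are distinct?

38

There are too many to list fully; the first 12 (by largest part) are:
17
16, 1
15, 2
14, 3
14, 2, 1
13, 4
13, 3, 1
12, 5
12, 4, 1
12, 3, 2
11, 6
11, 5, 1
…and 26 more, for 38 total.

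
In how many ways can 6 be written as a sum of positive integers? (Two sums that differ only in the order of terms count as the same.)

11

They are:
6
5+1
4+2
4+1+1
3+3
3+2+1
3+1+1+1
2+2+2
2+2+1+1
2+1+1+1+1
1+1+1+1+1+1
Counting gives 11.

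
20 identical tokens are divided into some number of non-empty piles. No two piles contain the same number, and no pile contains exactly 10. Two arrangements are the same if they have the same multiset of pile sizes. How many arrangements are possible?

There are too many to list fully; the first 12 (by largest part) are:
20
1,19
2,18
3,17
1,2,17
4,16
1,3,16
5,15
1,4,15
2,3,15
6,14
1,5,14
…and 43 more, for 55 total.

55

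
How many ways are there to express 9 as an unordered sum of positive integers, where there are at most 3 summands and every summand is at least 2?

7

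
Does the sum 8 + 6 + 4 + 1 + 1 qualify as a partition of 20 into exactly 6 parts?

No

The parts sum to 20, and the condition 'there are exactly 6 summands' is violated.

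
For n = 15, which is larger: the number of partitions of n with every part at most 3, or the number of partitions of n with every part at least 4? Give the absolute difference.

Partitions of 15 with every part at most 3: 27.
Partitions of 15 with every part at least 4: 8.
|27 − 8| = 19.

19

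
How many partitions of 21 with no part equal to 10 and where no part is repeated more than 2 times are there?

216

Counting exhaustively, 216 partitions satisfy the conditions.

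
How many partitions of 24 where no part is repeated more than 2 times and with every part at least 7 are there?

9

Enumerating:
24
17, 7
16, 8
15, 9
14, 10
13, 11
12, 12
10, 7, 7
9, 8, 7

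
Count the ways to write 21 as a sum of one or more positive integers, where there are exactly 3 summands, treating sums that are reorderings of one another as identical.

There are too many to list fully; the first 12 (by largest part) are:
1, 1, 19
1, 2, 18
1, 3, 17
2, 2, 17
1, 4, 16
2, 3, 16
1, 5, 15
2, 4, 15
3, 3, 15
1, 6, 14
2, 5, 14
3, 4, 14
…and 25 more, for 37 total.

37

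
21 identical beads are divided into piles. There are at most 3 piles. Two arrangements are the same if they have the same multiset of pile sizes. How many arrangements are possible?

48

A partial list (first 12 by largest part):
21
20+1
19+2
19+1+1
18+3
18+2+1
17+4
17+3+1
17+2+2
16+5
16+4+1
16+3+2
…and 36 more, for 48 total.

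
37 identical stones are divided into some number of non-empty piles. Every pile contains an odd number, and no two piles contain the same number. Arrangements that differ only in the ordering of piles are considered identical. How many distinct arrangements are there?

A partial list (first 12 by largest part):
37
1, 3, 33
1, 5, 31
1, 7, 29
3, 5, 29
1, 9, 27
3, 7, 27
1, 11, 25
3, 9, 25
5, 7, 25
1, 13, 23
3, 11, 23
…and 23 more, for 35 total.

35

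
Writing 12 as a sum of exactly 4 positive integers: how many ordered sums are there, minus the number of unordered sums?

150

Ordered (compositions into 4 parts): C(11,3) = 165.
Partitions of 12 into exactly 4 parts: 15.
Difference: 165 − 15 = 150.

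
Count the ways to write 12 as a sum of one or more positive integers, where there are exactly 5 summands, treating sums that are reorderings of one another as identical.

They are:
8, 1, 1, 1, 1
7, 2, 1, 1, 1
6, 3, 1, 1, 1
6, 2, 2, 1, 1
5, 4, 1, 1, 1
5, 3, 2, 1, 1
5, 2, 2, 2, 1
4, 4, 2, 1, 1
4, 3, 3, 1, 1
4, 3, 2, 2, 1
4, 2, 2, 2, 2
3, 3, 3, 2, 1
3, 3, 2, 2, 2

13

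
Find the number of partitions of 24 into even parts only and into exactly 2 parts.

6

Enumerating:
22,2
20,4
18,6
16,8
14,10
12,12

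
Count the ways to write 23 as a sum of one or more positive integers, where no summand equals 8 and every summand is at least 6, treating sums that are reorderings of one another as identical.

Enumerating:
23
17 + 6
16 + 7
14 + 9
13 + 10
12 + 11
11 + 6 + 6
10 + 7 + 6
9 + 7 + 7
That's 9 in total.

9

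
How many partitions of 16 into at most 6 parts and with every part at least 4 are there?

They are:
16
4 + 12
5 + 11
6 + 10
7 + 9
8 + 8
4 + 4 + 8
4 + 5 + 7
4 + 6 + 6
5 + 5 + 6
4 + 4 + 4 + 4

11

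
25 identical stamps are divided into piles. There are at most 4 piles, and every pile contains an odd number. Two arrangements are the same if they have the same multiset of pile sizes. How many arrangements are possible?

They are:
25
23 + 1 + 1
21 + 3 + 1
19 + 5 + 1
19 + 3 + 3
17 + 7 + 1
17 + 5 + 3
15 + 9 + 1
15 + 7 + 3
15 + 5 + 5
13 + 11 + 1
13 + 9 + 3
13 + 7 + 5
11 + 11 + 3
11 + 9 + 5
11 + 7 + 7
9 + 9 + 7
That's 17 in total.

17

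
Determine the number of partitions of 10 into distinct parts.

10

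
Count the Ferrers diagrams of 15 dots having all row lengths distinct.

There are too many to list fully; the first 12 (by largest part) are:
15
1+14
2+13
3+12
1+2+12
4+11
1+3+11
5+10
1+4+10
2+3+10
6+9
1+5+9
…and 15 more, for 27 total.

27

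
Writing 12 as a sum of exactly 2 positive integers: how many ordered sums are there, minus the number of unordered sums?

Ordered (compositions into 2 parts): C(11,1) = 11.
Unordered (partitions into 2 parts): 6.
Difference: 11 − 6 = 5.

5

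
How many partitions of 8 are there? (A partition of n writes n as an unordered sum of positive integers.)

They are:
8
7, 1
6, 2
6, 1, 1
5, 3
5, 2, 1
5, 1, 1, 1
4, 4
4, 3, 1
4, 2, 2
4, 2, 1, 1
4, 1, 1, 1, 1
3, 3, 2
3, 3, 1, 1
3, 2, 2, 1
3, 2, 1, 1, 1
3, 1, 1, 1, 1, 1
2, 2, 2, 2
2, 2, 2, 1, 1
2, 2, 1, 1, 1, 1
2, 1, 1, 1, 1, 1, 1
1, 1, 1, 1, 1, 1, 1, 1

22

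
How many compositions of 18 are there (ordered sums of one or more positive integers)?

131072

Each of the 17 gaps between 18 units is either a break or not: 2^17 = 131072.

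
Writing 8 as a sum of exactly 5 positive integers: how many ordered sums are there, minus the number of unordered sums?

32

Compositions: C(7,4) = 35.
Unordered (partitions into 5 parts): 3.
Difference: 35 − 3 = 32.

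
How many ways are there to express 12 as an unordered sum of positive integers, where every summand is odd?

15

Listing the qualifying partitions of 12:
1, 11
3, 9
1, 1, 1, 9
5, 7
1, 1, 3, 7
1, 1, 1, 1, 1, 7
1, 1, 5, 5
1, 3, 3, 5
1, 1, 1, 1, 3, 5
1, 1, 1, 1, 1, 1, 1, 5
3, 3, 3, 3
1, 1, 1, 3, 3, 3
1, 1, 1, 1, 1, 1, 3, 3
1, 1, 1, 1, 1, 1, 1, 1, 1, 3
1, 1, 1, 1, 1, 1, 1, 1, 1, 1, 1, 1
Counting gives 15.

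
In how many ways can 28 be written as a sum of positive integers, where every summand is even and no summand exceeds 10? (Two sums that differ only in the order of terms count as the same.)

70

There are too many to list fully; the first 12 (by largest part) are:
10, 10, 8
10, 10, 6, 2
10, 10, 4, 4
10, 10, 4, 2, 2
10, 10, 2, 2, 2, 2
10, 8, 8, 2
10, 8, 6, 4
10, 8, 6, 2, 2
10, 8, 4, 4, 2
10, 8, 4, 2, 2, 2
10, 8, 2, 2, 2, 2, 2
10, 6, 6, 6
…and 58 more, for 70 total.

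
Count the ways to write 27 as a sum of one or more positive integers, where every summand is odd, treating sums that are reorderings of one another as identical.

Systematic enumeration (by largest part, then next-largest, …) yields 192.

192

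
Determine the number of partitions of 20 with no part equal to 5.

Counting exhaustively, 451 partitions satisfy the conditions.

451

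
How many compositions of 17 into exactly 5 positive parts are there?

A composition of 17 into 5 positive parts is chosen by placing 4 dividers among the 16 gaps between 17 units: C(16,4) = 1820.

1820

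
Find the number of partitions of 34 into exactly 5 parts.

603

Enumerating by decreasing first part gives 603 partitions in all.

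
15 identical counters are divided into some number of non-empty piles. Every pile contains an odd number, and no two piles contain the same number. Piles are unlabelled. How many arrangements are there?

4

They are:
15
11+3+1
9+5+1
7+5+3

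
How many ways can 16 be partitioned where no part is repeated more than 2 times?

89

Systematic enumeration (by largest part, then next-largest, …) yields 89.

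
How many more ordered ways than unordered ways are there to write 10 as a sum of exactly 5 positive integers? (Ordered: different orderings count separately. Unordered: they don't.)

119

Ordered (compositions into 5 parts): C(9,4) = 126.
Partitions of 10 into exactly 5 parts: 7.
Difference: 126 − 7 = 119.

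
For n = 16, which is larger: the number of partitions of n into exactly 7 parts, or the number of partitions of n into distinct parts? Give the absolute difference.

Partitions of 16 into exactly 7 parts: 28.
Partitions of 16 into distinct parts: 32.
|28 − 32| = 4.

4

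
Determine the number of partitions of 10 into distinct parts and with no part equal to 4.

Enumerating:
10
9,1
8,2
7,3
7,2,1
6,3,1
5,3,2
Counting gives 7.

7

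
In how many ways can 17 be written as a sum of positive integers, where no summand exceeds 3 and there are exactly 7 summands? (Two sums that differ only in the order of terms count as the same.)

Listing the qualifying partitions of 17:
3+3+3+3+3+1+1
3+3+3+3+2+2+1
3+3+3+2+2+2+2
That's 3 in total.

3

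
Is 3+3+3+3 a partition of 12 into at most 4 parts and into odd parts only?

Yes

The parts sum to 12, and the condition 'there are at most 4 summands' holds; the condition 'every summand is odd' holds.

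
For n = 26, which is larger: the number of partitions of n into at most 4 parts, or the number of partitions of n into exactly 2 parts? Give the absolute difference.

193

Partitions of 26 into at most 4 parts: 206.
Partitions of 26 into exactly 2 parts: 13.
|206 − 13| = 193.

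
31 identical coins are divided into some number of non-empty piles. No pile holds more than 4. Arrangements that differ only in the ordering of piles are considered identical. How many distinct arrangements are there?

321

A full systematic count gives 321.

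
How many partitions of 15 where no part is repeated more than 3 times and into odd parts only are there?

Listing the qualifying partitions of 15:
15
13, 1, 1
11, 3, 1
9, 5, 1
9, 3, 3
9, 3, 1, 1, 1
7, 7, 1
7, 5, 3
7, 5, 1, 1, 1
7, 3, 3, 1, 1
5, 5, 5
5, 5, 3, 1, 1
5, 3, 3, 3, 1
That's 13 in total.

13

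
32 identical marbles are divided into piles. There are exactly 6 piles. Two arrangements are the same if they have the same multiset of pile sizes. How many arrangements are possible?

709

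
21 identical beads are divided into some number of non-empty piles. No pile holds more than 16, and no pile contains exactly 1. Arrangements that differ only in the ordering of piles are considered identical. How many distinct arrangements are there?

Systematic enumeration (by largest part, then next-largest, …) yields 160.

160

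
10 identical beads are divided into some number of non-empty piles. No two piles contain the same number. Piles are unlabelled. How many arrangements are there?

10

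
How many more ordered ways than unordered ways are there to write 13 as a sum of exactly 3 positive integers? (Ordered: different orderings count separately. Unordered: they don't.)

Compositions: C(12,2) = 66.
Partitions of 13 into exactly 3 parts: 14.
Difference: 66 − 14 = 52.

52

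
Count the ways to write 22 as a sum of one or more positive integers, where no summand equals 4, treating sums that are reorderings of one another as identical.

617

A full systematic count gives 617.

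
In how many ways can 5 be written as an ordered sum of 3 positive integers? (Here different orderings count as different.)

6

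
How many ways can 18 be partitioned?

Enumerating by decreasing first part gives 385 partitions in all.

385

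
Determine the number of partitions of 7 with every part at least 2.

4

Listing the qualifying partitions of 7:
7
5 + 2
4 + 3
3 + 2 + 2
That's 4 in total.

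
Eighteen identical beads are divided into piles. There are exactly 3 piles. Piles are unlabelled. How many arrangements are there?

There are too many to list fully; the first 12 (by largest part) are:
16 + 1 + 1
15 + 2 + 1
14 + 3 + 1
14 + 2 + 2
13 + 4 + 1
13 + 3 + 2
12 + 5 + 1
12 + 4 + 2
12 + 3 + 3
11 + 6 + 1
11 + 5 + 2
11 + 4 + 3
…and 15 more, for 27 total.

27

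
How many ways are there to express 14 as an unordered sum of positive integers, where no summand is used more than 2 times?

A partial list (first 12 by largest part):
14
1,13
2,12
1,1,12
3,11
1,2,11
4,10
1,3,10
2,2,10
1,1,2,10
5,9
1,4,9
…and 45 more, for 57 total.

57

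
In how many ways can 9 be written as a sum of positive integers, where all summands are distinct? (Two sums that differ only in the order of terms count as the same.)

8

Enumerating:
9
1+8
2+7
3+6
1+2+6
4+5
1+3+5
2+3+4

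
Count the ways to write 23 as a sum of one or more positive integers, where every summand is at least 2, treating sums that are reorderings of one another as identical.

Counting exhaustively, 253 partitions satisfy the conditions.

253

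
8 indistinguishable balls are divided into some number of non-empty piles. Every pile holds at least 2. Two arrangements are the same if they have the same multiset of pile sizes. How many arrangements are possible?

7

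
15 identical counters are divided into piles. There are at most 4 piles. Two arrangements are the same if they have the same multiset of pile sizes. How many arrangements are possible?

54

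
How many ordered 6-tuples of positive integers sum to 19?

8568

Place 5 bars in the 18 internal gaps of a row of 19 dots: C(18,5) = 8568.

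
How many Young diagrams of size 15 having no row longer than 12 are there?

172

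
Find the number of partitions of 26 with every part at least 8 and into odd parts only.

Enumerating:
17,9
15,11
13,13
That's 3 in total.

3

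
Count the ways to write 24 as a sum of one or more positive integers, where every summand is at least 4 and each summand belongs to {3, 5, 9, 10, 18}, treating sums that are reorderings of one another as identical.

2

They are:
10,9,5
9,5,5,5
Counting gives 2.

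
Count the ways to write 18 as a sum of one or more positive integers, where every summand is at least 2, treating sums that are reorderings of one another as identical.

There are 88 such partitions.

88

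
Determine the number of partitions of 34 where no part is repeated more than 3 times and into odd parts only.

159

Direct enumeration gives 159 partitions.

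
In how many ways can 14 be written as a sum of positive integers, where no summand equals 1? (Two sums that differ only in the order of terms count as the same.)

34

There are too many to list fully; the first 12 (by largest part) are:
14
2,12
3,11
4,10
2,2,10
5,9
2,3,9
6,8
2,4,8
3,3,8
2,2,2,8
7,7
…and 22 more, for 34 total.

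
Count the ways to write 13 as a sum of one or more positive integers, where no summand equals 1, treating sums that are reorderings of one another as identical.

Enumerating:
13
11+2
10+3
9+4
9+2+2
8+5
8+3+2
7+6
7+4+2
7+3+3
7+2+2+2
6+5+2
6+4+3
6+3+2+2
5+5+3
5+4+4
5+4+2+2
5+3+3+2
5+2+2+2+2
4+4+3+2
4+3+3+3
4+3+2+2+2
3+3+3+2+2
3+2+2+2+2+2

24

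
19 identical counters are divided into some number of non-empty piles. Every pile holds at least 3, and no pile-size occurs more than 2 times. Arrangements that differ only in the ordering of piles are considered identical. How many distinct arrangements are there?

A partial list (first 12 by largest part):
19
16,3
15,4
14,5
13,6
13,3,3
12,7
12,4,3
11,8
11,5,3
11,4,4
10,9
…and 19 more, for 31 total.

31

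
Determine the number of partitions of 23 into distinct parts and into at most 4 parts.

Counting exhaustively, 84 partitions satisfy the conditions.

84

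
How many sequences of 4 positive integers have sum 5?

Equivalently, choose which 3 of the 4 gaps become plus signs: C(4,3) = 4.

4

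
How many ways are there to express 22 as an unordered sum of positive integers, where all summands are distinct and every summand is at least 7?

5

Enumerating:
22
7+15
8+14
9+13
10+12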